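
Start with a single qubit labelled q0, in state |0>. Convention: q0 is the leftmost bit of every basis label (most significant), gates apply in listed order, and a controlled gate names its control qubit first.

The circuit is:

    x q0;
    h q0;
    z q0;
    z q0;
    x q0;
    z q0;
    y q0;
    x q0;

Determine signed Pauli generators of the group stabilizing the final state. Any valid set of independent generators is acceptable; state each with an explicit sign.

The final state is stabilized by the group generated by -X; other independent generating sets are equally valid.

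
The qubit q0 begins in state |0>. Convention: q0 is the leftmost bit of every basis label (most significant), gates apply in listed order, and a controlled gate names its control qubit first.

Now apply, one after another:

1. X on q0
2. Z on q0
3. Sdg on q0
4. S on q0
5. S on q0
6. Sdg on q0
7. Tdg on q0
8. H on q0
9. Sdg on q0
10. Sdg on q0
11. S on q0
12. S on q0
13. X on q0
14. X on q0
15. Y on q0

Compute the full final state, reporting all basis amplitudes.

The final amplitudes are -sqrt(2)*exp(I*pi/4)/2 on |0>, -sqrt(2)*exp(I*pi/4)/2 on |1>.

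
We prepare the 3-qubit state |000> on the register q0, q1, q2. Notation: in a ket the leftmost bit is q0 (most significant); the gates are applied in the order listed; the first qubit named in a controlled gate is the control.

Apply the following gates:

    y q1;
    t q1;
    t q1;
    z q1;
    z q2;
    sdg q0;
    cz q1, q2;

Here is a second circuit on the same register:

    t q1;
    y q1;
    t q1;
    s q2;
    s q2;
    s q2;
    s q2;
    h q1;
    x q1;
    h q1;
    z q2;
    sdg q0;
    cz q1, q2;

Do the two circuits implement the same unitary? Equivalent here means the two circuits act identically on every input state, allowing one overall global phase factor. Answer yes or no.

No: there is an input state on which the two circuits produce genuinely different outputs (not merely differing by a phase).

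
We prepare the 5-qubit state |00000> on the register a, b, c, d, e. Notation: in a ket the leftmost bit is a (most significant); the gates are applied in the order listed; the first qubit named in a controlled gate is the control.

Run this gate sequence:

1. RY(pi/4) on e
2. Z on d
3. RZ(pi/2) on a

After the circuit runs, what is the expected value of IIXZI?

In the final state, IIXZI has expectation 0.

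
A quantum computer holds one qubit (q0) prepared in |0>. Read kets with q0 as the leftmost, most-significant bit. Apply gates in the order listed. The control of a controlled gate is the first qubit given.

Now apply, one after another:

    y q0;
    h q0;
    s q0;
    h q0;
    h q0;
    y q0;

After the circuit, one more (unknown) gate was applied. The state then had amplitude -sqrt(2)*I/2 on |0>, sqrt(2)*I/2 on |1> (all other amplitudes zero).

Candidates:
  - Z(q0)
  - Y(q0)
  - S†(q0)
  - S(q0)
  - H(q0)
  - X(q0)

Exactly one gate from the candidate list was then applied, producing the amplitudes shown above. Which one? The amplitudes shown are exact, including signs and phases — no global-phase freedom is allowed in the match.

The applied gate was S†(q0).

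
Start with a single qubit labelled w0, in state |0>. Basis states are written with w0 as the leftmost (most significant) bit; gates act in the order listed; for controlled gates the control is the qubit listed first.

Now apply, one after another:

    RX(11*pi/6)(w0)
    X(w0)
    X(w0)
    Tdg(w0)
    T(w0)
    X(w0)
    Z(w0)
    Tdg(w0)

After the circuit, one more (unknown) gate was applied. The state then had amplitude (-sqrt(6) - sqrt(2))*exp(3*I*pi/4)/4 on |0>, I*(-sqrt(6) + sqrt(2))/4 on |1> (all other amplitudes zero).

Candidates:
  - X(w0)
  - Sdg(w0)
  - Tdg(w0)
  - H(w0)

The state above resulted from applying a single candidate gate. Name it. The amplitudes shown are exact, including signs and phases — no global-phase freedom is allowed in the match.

The unique candidate consistent with the amplitudes is X(w0). Key observation: steps 3-6 multiply out to the identity, so the circuit reduces to the remaining gates.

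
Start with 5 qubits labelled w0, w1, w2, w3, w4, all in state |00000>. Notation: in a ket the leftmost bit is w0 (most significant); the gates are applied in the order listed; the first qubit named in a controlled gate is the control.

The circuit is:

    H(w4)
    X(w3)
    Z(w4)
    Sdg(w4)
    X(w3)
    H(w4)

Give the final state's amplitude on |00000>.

|00000> carries amplitude 1/2 + I/2 in the final state.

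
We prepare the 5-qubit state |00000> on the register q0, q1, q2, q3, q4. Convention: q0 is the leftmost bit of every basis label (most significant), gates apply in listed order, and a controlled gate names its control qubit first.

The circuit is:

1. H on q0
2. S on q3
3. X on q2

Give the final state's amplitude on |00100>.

The final state's coefficient on |00100> equals sqrt(2)/2.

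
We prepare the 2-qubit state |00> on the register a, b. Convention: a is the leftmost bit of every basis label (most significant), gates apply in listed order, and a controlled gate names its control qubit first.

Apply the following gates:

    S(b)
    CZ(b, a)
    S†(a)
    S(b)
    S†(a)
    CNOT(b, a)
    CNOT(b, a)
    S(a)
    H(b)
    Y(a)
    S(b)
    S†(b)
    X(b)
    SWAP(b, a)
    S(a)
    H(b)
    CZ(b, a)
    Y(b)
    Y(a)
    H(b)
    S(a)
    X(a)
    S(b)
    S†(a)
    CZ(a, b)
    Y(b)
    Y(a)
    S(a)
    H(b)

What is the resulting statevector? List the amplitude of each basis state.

After the circuit, the state carries amplitude 1/2 on |00>, 1/2 on |01>, -I/2 on |10>, I/2 on |11>. Key observation: steps 5-8 multiply out to the identity, so the circuit reduces to the remaining gates.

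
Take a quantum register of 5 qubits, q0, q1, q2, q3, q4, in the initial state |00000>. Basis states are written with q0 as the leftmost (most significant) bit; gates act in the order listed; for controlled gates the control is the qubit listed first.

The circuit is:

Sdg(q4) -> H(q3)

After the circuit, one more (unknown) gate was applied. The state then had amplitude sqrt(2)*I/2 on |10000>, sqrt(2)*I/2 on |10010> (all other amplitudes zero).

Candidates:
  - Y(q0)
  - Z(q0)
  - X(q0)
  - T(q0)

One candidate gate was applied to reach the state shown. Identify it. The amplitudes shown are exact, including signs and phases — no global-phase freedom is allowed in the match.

The applied gate was Y(q0).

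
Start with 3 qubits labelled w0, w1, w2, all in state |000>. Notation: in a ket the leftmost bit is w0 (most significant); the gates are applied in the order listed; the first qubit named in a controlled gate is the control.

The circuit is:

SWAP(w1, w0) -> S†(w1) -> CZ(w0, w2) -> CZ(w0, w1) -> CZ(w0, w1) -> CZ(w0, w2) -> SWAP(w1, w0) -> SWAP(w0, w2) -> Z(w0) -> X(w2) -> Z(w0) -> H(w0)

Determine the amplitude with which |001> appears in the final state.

The amplitude on |001> is sqrt(2)/2.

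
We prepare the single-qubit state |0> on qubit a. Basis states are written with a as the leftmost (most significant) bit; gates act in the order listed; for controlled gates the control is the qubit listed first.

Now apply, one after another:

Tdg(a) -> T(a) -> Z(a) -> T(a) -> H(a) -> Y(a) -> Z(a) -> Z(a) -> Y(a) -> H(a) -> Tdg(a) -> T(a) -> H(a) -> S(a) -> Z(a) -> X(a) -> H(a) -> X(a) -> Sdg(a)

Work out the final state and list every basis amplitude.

The final amplitudes are -1/2 - I/2 on |0>, -1/2 - I/2 on |1>. Key observation: gates 4-11 undo each other exactly, leaving only the rest of the circuit to track.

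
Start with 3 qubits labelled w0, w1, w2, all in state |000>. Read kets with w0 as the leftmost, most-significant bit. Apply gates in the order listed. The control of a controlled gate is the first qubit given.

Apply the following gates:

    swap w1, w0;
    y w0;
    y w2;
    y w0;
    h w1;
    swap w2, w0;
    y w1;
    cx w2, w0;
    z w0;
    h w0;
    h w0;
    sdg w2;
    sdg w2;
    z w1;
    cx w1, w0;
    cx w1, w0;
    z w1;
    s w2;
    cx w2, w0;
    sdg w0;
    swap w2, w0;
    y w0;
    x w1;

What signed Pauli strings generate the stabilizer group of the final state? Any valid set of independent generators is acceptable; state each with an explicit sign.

One valid set of independent stabilizer generators is -IXI, -ZII, -IIZ (any independent generating set of the same group is equally correct). Key observation: steps 13-18 multiply out to the identity, so the circuit reduces to the remaining gates.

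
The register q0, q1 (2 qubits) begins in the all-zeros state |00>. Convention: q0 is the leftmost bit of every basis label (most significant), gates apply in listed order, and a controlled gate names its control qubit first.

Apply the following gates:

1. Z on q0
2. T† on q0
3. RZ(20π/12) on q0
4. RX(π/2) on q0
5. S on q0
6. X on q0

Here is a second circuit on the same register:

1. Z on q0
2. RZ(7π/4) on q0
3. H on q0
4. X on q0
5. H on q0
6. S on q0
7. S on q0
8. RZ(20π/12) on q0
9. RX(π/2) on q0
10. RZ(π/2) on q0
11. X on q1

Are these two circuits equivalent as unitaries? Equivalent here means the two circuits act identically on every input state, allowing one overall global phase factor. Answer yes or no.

No, they are not equivalent — no single phase factor reconciles the two unitaries.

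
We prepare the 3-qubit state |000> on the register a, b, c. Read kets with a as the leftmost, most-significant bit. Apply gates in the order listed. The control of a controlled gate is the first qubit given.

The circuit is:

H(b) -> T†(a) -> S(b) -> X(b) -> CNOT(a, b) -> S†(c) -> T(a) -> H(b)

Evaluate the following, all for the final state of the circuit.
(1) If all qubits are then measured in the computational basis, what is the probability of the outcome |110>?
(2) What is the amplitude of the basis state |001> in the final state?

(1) The probability of measuring |110> is 0.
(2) The amplitude on |001> is 0.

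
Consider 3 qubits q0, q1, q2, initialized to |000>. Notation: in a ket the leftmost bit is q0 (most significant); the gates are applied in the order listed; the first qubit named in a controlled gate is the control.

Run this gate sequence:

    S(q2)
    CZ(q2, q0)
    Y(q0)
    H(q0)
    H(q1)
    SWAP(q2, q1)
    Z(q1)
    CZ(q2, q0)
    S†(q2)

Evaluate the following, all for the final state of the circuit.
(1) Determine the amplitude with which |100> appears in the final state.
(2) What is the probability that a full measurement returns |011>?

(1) The amplitude on |100> is -I/2.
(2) Outcome |011> occurs with probability 0.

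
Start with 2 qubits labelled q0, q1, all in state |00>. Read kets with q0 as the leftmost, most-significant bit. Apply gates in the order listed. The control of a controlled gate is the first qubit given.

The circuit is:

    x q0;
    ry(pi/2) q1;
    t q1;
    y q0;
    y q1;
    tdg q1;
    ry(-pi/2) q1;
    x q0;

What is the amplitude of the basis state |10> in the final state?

|10> carries amplitude (-1 + I)*exp(3*I*pi/4)/2 in the final state.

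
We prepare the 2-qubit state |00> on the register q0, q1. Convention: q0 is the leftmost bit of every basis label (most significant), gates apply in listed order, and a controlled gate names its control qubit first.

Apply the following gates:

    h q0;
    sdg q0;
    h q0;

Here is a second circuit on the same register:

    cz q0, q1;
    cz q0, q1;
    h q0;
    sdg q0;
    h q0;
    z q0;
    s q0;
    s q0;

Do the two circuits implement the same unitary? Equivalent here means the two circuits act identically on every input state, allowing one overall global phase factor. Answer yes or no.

Yes — the two circuits implement the same unitary up to a global phase.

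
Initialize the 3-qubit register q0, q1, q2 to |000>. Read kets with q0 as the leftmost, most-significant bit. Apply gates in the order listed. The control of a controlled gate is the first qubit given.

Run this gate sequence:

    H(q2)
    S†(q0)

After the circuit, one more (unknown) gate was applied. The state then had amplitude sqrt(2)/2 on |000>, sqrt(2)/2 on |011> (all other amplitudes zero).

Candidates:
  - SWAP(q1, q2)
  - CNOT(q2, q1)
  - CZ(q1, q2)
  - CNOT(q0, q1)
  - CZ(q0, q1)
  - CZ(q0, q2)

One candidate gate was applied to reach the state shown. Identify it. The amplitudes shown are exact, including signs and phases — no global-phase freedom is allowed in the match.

The unique candidate consistent with the amplitudes is CNOT(q2, q1).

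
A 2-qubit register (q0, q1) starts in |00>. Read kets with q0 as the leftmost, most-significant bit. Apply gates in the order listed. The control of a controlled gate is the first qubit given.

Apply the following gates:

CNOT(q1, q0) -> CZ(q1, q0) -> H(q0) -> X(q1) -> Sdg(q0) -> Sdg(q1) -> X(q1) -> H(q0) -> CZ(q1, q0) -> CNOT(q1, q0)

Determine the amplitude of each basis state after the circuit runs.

The resulting statevector has amplitude -1/2 - I/2 on |00>, 0 on |01>, 1/2 - I/2 on |10>, 0 on |11>.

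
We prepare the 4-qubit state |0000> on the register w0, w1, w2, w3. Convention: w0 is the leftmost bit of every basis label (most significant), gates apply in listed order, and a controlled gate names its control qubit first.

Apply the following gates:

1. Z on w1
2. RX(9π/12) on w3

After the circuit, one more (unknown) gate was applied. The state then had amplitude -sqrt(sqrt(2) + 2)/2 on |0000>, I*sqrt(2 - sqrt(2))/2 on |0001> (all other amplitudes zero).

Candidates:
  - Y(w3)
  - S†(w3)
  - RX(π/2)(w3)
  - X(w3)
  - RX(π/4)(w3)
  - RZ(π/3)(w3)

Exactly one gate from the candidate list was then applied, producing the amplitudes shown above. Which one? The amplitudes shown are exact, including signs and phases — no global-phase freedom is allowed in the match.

The applied gate was Y(w3).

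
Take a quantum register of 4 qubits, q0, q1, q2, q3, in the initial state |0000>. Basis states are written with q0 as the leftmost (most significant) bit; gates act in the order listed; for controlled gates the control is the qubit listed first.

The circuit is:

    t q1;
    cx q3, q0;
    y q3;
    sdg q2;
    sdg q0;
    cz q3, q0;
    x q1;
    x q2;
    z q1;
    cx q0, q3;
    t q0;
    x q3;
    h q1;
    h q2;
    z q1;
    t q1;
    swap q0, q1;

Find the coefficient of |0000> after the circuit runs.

The amplitude on |0000> is -I/2.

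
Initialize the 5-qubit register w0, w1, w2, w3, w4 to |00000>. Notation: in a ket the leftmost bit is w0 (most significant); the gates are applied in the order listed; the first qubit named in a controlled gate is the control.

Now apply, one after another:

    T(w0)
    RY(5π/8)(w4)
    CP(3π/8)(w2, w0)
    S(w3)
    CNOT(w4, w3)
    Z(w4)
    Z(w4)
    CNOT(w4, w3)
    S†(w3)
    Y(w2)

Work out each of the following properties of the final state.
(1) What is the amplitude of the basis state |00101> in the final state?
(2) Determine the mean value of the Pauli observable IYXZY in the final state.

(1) |00101> carries amplitude I*sin(5*pi/16) in the final state.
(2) The observable IYXZY averages to 0.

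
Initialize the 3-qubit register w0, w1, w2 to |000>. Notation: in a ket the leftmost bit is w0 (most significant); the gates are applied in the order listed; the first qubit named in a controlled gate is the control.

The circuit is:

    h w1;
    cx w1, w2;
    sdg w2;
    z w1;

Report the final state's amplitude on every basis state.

The resulting statevector has amplitude sqrt(2)/2 on |000>, sqrt(2)*I/2 on |011>, and 0 on every other basis state.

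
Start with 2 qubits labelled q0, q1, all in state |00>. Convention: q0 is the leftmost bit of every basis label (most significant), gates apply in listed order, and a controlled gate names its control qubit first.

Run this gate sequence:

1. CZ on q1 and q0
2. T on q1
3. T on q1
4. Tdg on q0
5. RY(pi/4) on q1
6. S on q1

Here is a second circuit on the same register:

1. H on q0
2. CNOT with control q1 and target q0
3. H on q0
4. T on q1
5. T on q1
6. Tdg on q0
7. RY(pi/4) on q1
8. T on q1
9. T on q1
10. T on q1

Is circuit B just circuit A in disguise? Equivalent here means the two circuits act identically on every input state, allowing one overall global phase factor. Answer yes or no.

No, they are not equivalent — no single phase factor reconciles the two unitaries.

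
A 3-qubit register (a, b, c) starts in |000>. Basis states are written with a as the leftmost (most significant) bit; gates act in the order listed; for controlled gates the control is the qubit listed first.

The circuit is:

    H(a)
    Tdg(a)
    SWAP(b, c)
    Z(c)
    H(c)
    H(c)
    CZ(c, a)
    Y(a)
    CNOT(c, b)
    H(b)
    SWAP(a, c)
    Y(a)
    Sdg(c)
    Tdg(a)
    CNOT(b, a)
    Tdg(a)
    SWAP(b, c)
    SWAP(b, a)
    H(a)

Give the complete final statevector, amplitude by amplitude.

The resulting statevector has amplitude 0 on |000>, sqrt(2)*(-I + exp(I*pi/4))/4 on |001>, sqrt(2)*(1 - exp(I*pi/4))/4 on |010>, 0 on |011>, 0 on |100>, sqrt(2)*(-I - exp(I*pi/4))/4 on |101>, sqrt(2)*(-1 - exp(I*pi/4))/4 on |110>, 0 on |111>.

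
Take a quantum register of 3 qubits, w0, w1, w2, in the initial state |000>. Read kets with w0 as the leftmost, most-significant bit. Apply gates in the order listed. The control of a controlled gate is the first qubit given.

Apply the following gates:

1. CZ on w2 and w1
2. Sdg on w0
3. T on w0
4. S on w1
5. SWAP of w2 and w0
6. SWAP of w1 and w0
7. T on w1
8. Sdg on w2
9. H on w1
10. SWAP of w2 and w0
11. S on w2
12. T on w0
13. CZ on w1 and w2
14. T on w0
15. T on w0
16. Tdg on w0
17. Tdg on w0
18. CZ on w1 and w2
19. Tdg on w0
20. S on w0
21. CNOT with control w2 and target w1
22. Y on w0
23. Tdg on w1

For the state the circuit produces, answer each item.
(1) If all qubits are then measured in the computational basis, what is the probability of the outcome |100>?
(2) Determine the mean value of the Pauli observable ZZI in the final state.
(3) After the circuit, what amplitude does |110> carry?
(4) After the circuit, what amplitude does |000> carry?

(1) A full measurement returns |100> with probability 1/2.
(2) The expectation value of ZZI is 0.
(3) |110> carries amplitude sqrt(2)*exp(I*pi/4)/2 in the final state.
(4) The final state's coefficient on |000> equals 0.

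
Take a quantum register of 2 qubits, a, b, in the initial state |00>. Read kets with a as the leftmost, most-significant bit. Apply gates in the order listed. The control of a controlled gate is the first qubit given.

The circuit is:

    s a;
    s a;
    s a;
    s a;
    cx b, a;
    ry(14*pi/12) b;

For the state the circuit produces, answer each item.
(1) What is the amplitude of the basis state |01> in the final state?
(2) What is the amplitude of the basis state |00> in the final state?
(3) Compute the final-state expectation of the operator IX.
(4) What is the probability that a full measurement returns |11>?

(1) |01> carries amplitude sqrt(2)/4 + sqrt(6)/4 in the final state. Key observation: the block from step 1 through step 4 cancels to the identity and can be dropped.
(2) |00> carries amplitude -sqrt(6)/4 + sqrt(2)/4 in the final state.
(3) The observable IX averages to -1/2.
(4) A full measurement returns |11> with probability 0.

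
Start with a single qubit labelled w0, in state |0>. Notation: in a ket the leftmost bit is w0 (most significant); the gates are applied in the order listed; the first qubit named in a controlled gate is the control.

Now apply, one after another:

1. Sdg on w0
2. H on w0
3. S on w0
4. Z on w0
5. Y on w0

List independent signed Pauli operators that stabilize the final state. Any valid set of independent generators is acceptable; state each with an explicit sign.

The final state is stabilized by the group generated by -Y; other independent generating sets are equally valid.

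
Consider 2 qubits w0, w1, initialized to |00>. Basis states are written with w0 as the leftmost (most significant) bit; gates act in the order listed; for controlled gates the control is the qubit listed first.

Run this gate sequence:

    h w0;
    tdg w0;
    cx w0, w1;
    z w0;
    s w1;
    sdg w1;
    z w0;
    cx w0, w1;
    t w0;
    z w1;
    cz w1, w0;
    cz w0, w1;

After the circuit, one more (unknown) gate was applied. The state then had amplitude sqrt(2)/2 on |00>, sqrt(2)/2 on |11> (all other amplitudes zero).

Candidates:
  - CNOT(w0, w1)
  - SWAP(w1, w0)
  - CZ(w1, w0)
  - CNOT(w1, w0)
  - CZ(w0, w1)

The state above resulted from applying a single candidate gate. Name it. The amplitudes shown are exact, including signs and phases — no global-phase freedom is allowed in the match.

The applied gate was CNOT(w0, w1).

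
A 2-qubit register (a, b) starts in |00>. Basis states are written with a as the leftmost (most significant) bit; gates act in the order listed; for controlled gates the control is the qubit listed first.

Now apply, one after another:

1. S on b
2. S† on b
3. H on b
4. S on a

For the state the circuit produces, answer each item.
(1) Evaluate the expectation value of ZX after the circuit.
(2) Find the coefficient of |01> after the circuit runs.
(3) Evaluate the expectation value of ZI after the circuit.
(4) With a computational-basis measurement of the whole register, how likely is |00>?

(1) The expectation value of ZX is 1. Key observation: steps 1-2 multiply out to the identity, so the circuit reduces to the remaining gates.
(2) The amplitude on |01> is sqrt(2)/2.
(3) The expectation value of ZI is 1.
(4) Outcome |00> occurs with probability 1/2.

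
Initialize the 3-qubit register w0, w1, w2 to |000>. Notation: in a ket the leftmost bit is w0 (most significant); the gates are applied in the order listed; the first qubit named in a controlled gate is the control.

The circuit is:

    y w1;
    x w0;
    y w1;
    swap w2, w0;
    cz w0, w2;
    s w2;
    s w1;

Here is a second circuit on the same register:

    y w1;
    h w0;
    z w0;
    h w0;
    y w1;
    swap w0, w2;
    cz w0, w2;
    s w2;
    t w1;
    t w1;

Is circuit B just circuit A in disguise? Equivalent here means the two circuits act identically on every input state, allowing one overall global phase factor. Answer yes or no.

Yes: on every input state the two circuits agree up to one overall phase factor.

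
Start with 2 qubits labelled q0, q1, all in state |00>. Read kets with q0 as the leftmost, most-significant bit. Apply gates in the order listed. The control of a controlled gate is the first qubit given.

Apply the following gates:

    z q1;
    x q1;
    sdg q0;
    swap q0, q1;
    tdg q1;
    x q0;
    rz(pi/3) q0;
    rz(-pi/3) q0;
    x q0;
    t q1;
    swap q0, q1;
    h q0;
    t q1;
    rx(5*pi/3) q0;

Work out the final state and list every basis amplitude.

The final amplitudes are 0 on |00>, (-sqrt(6) - sqrt(2)*I)*exp(I*pi/4)/4 on |01>, 0 on |10>, (-sqrt(6) - sqrt(2)*I)*exp(I*pi/4)/4 on |11>. Key observation: gates 4-11 undo each other exactly, leaving only the rest of the circuit to track.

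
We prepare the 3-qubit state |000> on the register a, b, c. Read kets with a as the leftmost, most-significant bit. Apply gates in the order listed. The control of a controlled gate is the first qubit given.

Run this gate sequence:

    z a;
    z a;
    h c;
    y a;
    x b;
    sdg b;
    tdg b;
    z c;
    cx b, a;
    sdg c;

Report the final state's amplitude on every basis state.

The final amplitudes are -sqrt(2)*exp(3*I*pi/4)/2 on |010>, sqrt(2)*exp(I*pi/4)/2 on |011>, and 0 on every other basis state.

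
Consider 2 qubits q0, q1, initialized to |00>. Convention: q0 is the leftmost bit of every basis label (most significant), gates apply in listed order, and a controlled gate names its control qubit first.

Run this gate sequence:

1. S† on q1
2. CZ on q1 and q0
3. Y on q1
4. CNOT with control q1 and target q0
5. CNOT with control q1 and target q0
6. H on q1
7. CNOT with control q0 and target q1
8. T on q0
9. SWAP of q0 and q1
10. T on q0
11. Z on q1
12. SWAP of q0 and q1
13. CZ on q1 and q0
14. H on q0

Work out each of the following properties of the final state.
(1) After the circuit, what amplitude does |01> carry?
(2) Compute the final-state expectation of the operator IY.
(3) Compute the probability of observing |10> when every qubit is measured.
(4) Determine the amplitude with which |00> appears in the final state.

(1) The amplitude on |01> is -exp(3*I*pi/4)/2.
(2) The observable IY averages to -sqrt(2)/2.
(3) The probability of measuring |10> is 1/4.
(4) The final state's coefficient on |00> equals I/2.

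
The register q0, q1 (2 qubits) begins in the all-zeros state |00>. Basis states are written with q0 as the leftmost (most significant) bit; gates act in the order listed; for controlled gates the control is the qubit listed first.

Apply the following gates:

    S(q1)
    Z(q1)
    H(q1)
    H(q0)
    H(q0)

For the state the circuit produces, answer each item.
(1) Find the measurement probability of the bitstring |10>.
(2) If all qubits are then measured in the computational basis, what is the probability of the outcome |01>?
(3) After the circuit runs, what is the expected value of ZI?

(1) A full measurement returns |10> with probability 0.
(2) Outcome |01> occurs with probability 1/2.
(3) The observable ZI averages to 1.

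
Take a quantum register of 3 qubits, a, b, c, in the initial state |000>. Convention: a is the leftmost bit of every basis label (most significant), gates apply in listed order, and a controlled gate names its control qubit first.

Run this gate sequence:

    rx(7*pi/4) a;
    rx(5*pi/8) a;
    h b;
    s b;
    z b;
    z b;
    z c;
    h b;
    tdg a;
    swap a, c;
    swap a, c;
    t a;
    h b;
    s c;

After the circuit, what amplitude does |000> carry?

The amplitude on |000> is -sqrt(2)*sqrt(sqrt(2)/4 + 1/2)*cos(5*pi/16)/2 - sqrt(2)*sqrt(1/2 - sqrt(2)/4)*sin(5*pi/16)/2. Key observation: steps 8-13 multiply out to the identity, so the circuit reduces to the remaining gates.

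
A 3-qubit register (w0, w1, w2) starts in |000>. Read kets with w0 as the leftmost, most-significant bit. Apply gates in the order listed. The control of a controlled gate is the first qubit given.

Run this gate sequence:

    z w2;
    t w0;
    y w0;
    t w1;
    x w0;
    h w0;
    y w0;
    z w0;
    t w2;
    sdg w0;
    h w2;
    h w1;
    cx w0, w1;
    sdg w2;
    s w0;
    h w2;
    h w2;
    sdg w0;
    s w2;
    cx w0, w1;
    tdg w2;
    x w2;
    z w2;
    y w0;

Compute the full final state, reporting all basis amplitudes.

The final amplitudes are sqrt(2)*exp(3*I*pi/4)/4 on |000>, sqrt(2)/4 on |001>, sqrt(2)*exp(3*I*pi/4)/4 on |010>, sqrt(2)/4 on |011>, sqrt(2)*exp(I*pi/4)/4 on |100>, -sqrt(2)*I/4 on |101>, sqrt(2)*exp(I*pi/4)/4 on |110>, -sqrt(2)*I/4 on |111>.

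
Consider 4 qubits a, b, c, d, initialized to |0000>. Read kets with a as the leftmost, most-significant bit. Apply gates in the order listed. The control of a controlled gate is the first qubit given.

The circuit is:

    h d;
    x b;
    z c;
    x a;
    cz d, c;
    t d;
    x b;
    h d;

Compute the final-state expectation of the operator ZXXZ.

In the final state, ZXXZ has expectation 0.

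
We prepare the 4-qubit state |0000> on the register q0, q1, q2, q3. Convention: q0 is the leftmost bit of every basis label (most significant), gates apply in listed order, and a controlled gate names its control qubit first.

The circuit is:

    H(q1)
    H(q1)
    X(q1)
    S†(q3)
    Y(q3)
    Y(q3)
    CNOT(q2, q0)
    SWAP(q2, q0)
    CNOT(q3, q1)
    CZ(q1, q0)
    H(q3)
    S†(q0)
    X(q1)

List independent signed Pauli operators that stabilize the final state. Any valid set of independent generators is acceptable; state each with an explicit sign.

The stabilizer group can be generated by +IIIX, +ZIII, +IZII, +IIZI, among other valid generating sets.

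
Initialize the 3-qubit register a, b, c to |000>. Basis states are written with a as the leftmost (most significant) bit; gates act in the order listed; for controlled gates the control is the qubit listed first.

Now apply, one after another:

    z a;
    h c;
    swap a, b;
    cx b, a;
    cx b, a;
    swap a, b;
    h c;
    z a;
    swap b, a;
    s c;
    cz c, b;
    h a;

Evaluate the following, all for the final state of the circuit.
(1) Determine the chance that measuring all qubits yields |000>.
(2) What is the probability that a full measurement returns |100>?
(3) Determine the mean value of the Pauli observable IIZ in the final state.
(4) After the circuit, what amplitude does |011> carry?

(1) A full measurement returns |000> with probability 1/2.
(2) Outcome |100> occurs with probability 1/2.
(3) The observable IIZ averages to 1.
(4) The amplitude on |011> is 0.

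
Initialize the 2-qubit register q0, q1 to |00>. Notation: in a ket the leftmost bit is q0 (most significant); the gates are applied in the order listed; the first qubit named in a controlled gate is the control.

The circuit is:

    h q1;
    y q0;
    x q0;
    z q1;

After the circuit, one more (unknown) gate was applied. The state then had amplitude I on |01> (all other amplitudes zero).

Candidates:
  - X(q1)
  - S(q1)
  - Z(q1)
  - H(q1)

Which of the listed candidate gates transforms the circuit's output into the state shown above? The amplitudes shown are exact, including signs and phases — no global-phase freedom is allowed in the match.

The unique candidate consistent with the amplitudes is H(q1).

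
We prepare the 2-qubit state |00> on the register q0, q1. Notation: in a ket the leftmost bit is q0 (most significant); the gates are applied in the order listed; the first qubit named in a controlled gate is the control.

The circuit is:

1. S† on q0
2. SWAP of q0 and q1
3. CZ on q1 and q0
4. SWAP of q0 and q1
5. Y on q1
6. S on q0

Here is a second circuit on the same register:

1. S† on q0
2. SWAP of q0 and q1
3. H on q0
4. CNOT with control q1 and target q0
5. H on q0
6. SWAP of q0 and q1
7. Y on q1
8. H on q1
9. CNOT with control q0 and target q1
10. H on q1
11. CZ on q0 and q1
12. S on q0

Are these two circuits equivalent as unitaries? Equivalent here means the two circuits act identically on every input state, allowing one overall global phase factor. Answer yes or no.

Yes, they are equivalent — the unitaries differ by at most a global phase.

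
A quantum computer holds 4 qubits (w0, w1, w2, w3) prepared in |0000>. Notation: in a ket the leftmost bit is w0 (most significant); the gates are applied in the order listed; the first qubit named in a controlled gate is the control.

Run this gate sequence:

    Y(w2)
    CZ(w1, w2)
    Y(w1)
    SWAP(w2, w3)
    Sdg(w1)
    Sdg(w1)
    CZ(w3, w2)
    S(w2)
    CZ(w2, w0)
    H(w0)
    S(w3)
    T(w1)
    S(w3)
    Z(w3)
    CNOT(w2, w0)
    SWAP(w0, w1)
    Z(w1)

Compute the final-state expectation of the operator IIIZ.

The expectation value of IIIZ is -1.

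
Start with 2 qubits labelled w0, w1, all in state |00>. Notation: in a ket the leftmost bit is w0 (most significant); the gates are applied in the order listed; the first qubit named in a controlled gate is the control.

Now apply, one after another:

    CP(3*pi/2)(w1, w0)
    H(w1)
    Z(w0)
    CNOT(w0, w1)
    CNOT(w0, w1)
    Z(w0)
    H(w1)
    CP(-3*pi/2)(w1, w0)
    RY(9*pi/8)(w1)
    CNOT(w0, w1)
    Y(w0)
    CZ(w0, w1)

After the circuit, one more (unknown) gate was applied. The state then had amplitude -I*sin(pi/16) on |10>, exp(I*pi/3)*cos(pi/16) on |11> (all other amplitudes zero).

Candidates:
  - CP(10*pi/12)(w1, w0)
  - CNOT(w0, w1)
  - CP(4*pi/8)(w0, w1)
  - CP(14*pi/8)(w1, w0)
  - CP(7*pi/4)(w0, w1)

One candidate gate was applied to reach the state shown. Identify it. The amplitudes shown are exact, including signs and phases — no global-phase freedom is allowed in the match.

The applied gate was CP(10*pi/12)(w1, w0).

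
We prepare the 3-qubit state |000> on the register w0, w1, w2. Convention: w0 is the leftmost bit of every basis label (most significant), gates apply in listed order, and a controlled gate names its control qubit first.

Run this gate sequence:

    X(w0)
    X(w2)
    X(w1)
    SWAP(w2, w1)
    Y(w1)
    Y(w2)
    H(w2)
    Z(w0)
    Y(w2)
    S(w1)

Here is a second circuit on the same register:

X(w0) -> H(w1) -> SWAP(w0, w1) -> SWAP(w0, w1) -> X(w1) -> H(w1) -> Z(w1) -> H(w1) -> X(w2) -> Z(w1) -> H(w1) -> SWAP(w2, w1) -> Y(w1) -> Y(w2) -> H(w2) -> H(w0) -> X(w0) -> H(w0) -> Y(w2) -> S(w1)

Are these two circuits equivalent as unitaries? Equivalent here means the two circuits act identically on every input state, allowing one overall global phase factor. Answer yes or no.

Yes — the two circuits implement the same unitary up to a global phase.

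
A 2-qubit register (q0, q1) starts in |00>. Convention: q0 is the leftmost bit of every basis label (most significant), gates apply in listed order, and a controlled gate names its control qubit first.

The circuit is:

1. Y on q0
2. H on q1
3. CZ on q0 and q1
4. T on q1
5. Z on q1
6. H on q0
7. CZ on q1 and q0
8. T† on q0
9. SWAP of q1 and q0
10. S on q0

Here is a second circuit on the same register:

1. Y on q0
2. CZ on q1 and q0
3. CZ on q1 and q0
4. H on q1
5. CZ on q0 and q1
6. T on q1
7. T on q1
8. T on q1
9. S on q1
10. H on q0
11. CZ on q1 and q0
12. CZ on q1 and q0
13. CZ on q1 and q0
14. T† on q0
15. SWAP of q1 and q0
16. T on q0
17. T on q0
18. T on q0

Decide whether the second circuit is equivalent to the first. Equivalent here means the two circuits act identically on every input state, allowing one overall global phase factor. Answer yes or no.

No — the two circuits implement different unitaries, even allowing a global phase.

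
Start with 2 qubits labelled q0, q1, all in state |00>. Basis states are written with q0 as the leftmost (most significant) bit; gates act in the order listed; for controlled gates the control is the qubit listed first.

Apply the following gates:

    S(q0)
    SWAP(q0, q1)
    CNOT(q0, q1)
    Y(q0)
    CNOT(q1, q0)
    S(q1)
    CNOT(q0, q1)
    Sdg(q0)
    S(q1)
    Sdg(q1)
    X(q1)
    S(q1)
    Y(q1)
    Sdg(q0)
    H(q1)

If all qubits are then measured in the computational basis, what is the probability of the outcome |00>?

The probability of measuring |00> is 0.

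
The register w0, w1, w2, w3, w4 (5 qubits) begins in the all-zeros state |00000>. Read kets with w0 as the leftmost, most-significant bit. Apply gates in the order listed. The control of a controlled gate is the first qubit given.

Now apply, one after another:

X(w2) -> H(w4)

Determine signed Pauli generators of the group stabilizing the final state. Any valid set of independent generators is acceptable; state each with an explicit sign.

The stabilizer group can be generated by +IIIIX, +ZIIII, +IZIII, -IIZII, +IIIZI, among other valid generating sets.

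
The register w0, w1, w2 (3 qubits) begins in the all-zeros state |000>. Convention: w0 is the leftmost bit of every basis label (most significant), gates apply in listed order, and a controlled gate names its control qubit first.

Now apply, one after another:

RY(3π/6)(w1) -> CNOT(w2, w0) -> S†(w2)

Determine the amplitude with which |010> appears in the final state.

|010> carries amplitude sqrt(2)/2 in the final state.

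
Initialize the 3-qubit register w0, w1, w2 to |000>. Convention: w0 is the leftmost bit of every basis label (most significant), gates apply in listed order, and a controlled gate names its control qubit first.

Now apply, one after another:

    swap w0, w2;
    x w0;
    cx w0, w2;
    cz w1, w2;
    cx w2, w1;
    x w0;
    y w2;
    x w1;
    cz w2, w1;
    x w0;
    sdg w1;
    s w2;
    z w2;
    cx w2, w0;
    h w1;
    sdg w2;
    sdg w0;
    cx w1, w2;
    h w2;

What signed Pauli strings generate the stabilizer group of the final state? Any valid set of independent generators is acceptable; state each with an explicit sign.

The final state is stabilized by the group generated by +IXZ, +IZX, -ZII; other independent generating sets are equally valid.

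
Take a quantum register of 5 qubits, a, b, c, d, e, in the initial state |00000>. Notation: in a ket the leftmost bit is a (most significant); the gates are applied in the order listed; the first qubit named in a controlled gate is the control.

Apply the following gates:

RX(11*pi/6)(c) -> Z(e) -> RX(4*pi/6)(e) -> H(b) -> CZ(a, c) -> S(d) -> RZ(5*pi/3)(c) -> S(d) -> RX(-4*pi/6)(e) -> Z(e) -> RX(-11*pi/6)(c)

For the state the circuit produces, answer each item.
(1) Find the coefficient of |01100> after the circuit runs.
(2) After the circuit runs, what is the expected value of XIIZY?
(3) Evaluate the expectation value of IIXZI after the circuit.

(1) |01100> carries amplitude -sqrt(2)/8 in the final state.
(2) In the final state, XIIZY has expectation 0.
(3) The expectation value of IIXZI is sqrt(3)/4.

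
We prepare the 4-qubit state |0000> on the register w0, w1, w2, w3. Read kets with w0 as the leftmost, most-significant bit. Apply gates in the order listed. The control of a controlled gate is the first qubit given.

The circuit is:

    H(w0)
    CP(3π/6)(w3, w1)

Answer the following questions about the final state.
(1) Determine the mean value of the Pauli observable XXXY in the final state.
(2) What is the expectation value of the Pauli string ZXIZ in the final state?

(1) In the final state, XXXY has expectation 0.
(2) The observable ZXIZ averages to 0.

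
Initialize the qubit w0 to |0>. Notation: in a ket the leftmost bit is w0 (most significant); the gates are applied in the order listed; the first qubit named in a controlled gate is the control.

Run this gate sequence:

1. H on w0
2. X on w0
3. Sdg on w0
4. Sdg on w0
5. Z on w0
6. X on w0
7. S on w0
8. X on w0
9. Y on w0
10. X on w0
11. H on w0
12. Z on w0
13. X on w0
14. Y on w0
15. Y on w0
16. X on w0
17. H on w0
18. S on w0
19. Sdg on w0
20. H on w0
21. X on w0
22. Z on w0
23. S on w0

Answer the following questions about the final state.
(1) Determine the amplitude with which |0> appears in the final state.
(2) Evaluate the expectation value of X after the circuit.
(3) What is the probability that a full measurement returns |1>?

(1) The final state's coefficient on |0> equals 1/2 - I/2.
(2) The observable X averages to -1.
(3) A full measurement returns |1> with probability 1/2.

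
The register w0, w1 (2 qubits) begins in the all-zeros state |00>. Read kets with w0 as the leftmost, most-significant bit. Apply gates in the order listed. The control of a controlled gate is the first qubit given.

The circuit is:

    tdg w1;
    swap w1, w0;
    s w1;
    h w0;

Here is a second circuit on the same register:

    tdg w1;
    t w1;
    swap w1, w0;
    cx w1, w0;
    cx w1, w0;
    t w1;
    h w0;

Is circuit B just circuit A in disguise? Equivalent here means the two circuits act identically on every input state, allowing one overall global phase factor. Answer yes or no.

No: there is an input state on which the two circuits produce genuinely different outputs (not merely differing by a phase).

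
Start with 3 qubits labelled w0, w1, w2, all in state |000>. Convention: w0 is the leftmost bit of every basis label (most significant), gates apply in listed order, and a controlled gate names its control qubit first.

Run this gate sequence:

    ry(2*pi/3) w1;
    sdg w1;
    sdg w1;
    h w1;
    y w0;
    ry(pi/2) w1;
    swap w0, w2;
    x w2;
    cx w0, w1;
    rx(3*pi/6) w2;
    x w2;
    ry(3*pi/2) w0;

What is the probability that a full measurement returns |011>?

Outcome |011> occurs with probability 1/16.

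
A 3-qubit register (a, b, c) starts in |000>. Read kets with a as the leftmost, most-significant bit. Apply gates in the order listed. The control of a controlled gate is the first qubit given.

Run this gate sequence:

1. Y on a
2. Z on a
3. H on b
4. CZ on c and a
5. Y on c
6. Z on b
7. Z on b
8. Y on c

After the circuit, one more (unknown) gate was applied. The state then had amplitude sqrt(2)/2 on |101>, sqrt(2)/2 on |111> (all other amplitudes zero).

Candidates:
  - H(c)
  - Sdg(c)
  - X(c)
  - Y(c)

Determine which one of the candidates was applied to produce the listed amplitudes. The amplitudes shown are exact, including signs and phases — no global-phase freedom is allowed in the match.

It was Y(c) that produced the state shown. Key observation: steps 5-8 multiply out to the identity, so the circuit reduces to the remaining gates.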